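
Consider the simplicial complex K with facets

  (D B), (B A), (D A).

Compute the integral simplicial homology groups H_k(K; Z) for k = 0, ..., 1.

Fix the vertex order A < B < D and write every simplex with vertices in increasing order. Then dim K = 1 and the simplices of K are:

  0-simplices (3): A, B, D
  1-simplices (3): AB, AD, BD

so the chain groups are C_0 ≅ Z^3, C_1 ≅ Z^3.

Boundary ∂_1: C_1 → C_0 maps an edge to its endpoints' difference, ∂[p,q] = q − p. For instance
  ∂AB = B − A.
As a 3×3 matrix over Z this has rank 2, with invariant factors (1,1).

Reading off H_k = ker ∂_k / im ∂_{k+1}:

  H_0: rank C_0 − rank ∂_1 = 3 − 2 = 1, and the invariant factors of ∂_1 are all 1, so H_0 = Z.
  H_1: rank ker ∂_1 − rank ∂_2 = (3 − 2) − 0 = 1, and there is no ∂_2, so H_1 = Z.

(K is a triangulation of the circle S^1.)

H_0 = Z,  H_1 = Z.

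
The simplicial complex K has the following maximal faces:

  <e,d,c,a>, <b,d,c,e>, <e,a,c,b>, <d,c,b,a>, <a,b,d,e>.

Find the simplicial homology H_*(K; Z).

Order the vertices as a < b < c < d < e. Listing each simplex with vertices in this order, K has dimension 3 with simplices:

  0-simplices (5): a, b, c, d, e
  1-simplices (10): ab, ac, ad, ae, bc, bd, be, cd, ce, de
  2-simplices (10): abc, abd, abe, acd, ace, ade, bcd, bce, bde, cde
  3-simplices (5): abcd, abce, abde, acde, bcde

Hence C_0 ≅ Z^5, C_1 ≅ Z^10, C_2 ≅ Z^10, C_3 ≅ Z^5.

Boundary ∂_1: C_1 → C_0 maps an edge to its endpoints' difference, ∂[p,q] = q − p. For instance
  ∂bd = d − b.
The 5×10 boundary matrix has rank 4 and Smith normal form diag(1,1,1,1).

∂_2: C_2 → C_1 maps a triangle to the signed sum of its edges. For instance
  ∂abd = bd − ad + ab,
  ∂ade = de − ae + ad.
This gives a 10×10 integer matrix of rank 6; reducing to Smith normal form yields diagonal entries (1,1,1,1,1,1).

∂_3: C_3 → C_2 sends each 3-simplex σ to the alternating sum Σ_i (−1)^i (σ with its i-th vertex removed). For instance
  ∂bcde = cde − bde + bce − bcd,
  ∂abcd = bcd − acd + abd − abc.
This gives a 10×5 integer matrix of rank 4; reducing to Smith normal form yields diagonal entries (1,1,1,1).

Reading off H_k = ker ∂_k / im ∂_{k+1}:

  H_0: rank C_0 − rank ∂_1 = 5 − 4 = 1, and the invariant factors of ∂_1 are all 1, so H_0 = Z.
  H_1: rank ker ∂_1 − rank ∂_2 = (10 − 4) − 6 = 0, and the invariant factors of ∂_2 are all 1, so H_1 = 0.
  H_2: rank ker ∂_2 − rank ∂_3 = (10 − 6) − 4 = 0, and the invariant factors of ∂_3 are all 1, so H_2 = 0.
  H_3: rank ker ∂_3 − rank ∂_4 = (5 − 4) − 0 = 1, and there is no ∂_4, so H_3 = Z.

As a check, the Euler characteristic is 5 − 10 + 10 − 5 = 0, which agrees with 1 − 0 + 0 − 1 = 0.

H_0 ≅ Z,  H_1 = 0,  H_2 = 0,  H_3 ≅ Z.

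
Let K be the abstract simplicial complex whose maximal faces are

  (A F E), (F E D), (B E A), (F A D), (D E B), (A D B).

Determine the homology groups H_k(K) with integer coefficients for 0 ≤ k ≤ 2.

Fix the vertex order A < B < D < E < F and write every simplex with vertices in increasing order. Then dim K = 2 and the simplices of K are:

  0-simplices (5): A, B, D, E, F
  1-simplices (9): AB, AD, AE, AF, BD, BE, DE, DF, EF
  2-simplices (6): ABD, ABE, ADF, AEF, BDE, DEF

giving chain groups C_0 ≅ Z^5, C_1 ≅ Z^9, C_2 ≅ Z^6.

The boundary map ∂_1: C_1 → C_0 is given by ∂[p,q] = [q] − [p].
The resulting 5×9 matrix has rank 4, and its Smith normal form has invariant factors (1,1,1,1).

The boundary map ∂_2: C_2 → C_1 sends each 2-simplex [p,q,r] to [q,r] − [p,r] + [p,q]. For instance
  ∂BDE = DE − BE + BD,
  ∂AEF = EF − AF + AE.
As a 9×6 matrix over Z this has rank 5, with invariant factors (1,1,1,1,1).

Reading off H_k = ker ∂_k / im ∂_{k+1}:

  H_0: rank C_0 − rank ∂_1 = 5 − 4 = 1, and the invariant factors of ∂_1 are all 1, so H_0 ≅ Z.
  H_1: rank ker ∂_1 − rank ∂_2 = (9 − 4) − 5 = 0, and the invariant factors of ∂_2 are all 1, so H_1 ≅ 0.
  H_2: rank ker ∂_2 − rank ∂_3 = (6 − 5) − 0 = 1, and there is no ∂_3, so H_2 ≅ Z.

H_0 = Z,  H_1 = 0,  H_2 = Z.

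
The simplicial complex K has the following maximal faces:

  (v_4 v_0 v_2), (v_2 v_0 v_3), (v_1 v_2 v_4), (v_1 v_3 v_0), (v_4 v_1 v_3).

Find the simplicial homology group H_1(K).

H_1 ≅ Z.

We work with the vertex ordering v_0 < v_1 < v_2 < v_3 < v_4. The simplices of K, each written with vertices in increasing order, are:

  0-simplices (5): [v_0], [v_1], [v_2], [v_3], [v_4]
  1-simplices (10): [v_0,v_1], [v_0,v_2], [v_0,v_3], [v_0,v_4], [v_1,v_2], [v_1,v_3], [v_1,v_4], [v_2,v_3], [v_2,v_4], [v_3,v_4]
  2-simplices (5): [v_0,v_1,v_3], [v_0,v_2,v_3], [v_0,v_2,v_4], [v_1,v_2,v_4], [v_1,v_3,v_4]

giving chain groups C_0 ≅ Z^5, C_1 ≅ Z^10, C_2 ≅ Z^5.

The boundary map ∂_1: C_1 → C_0 is given by ∂[p,q] = [q] − [p].
This gives a 5×10 integer matrix of rank 4; reducing to Smith normal form yields diagonal entries (1,1,1,1).

Boundary ∂_2: C_2 → C_1 maps a triangle to the signed sum of its edges. For instance
  ∂[v_1,v_3,v_4] = [v_3,v_4] − [v_1,v_4] + [v_1,v_3],
  ∂[v_1,v_2,v_4] = [v_2,v_4] − [v_1,v_4] + [v_1,v_2].
The resulting 10×5 matrix has rank 5, and its Smith normal form has invariant factors (1,1,1,1,1).

Reading off H_k = ker ∂_k / im ∂_{k+1}:

  H_1: rank ker ∂_1 − rank ∂_2 = (10 − 4) − 5 = 1, and the invariant factors of ∂_2 are all 1, so H_1 ≅ Z.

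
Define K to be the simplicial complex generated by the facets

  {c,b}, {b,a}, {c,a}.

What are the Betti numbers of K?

Order the vertices as a < b < c. Listing each simplex with vertices in this order, K has dimension 1 with simplices:

  0-simplices (3): a, b, c
  1-simplices (3): ab, ac, bc

so the chain groups are C_0 ≅ Z^3, C_1 ≅ Z^3.

∂_1: C_1 → C_0 maps an edge to its endpoints' difference, ∂[p,q] = q − p. For instance
  ∂ab = b − a.
The 3×3 boundary matrix has rank 2 and Smith normal form diag(1,1).

Now H_k = ker ∂_k / im ∂_{k+1}, so:

  H_0: rank C_0 − rank ∂_1 = 3 − 2 = 1, and the invariant factors of ∂_1 are all 1, so H_0 ≅ Z.
  H_1: rank ker ∂_1 − rank ∂_2 = (3 − 2) − 0 = 1, and there is no ∂_2, so H_1 ≅ Z.

(K is a triangulation of the circle S^1.)

Hence the Betti numbers are b_0 = 1, b_1 = 1.

b_0 = 1, b_1 = 1.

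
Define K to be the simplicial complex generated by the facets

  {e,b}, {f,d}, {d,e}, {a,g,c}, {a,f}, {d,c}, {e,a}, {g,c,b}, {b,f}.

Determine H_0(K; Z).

Take the total order a < b < c < d < e < f < g on the vertex set. Then K (dimension 2) consists of the simplices:

  0-simplices (7): a, b, c, d, e, f, g
  1-simplices (12): ac, ae, af, ag, bc, be, bf, bg, cd, cg, de, df
  2-simplices (2): acg, bcg

giving chain groups C_0 ≅ Z^7, C_1 ≅ Z^12, C_2 ≅ Z^2.

The boundary map ∂_1: C_1 → C_0 maps an edge to its endpoints' difference, ∂[p,q] = q − p.
The 7×12 boundary matrix has rank 6 and Smith normal form diag(1,1,1,1,1,1).

∂_2: C_2 → C_1 maps a triangle to the signed sum of its edges. For instance
  ∂bcg = cg − bg + bc,
  ∂acg = cg − ag + ac.
The resulting 12×2 matrix has rank 2, and its Smith normal form has invariant factors (1,1).

From H_k ≅ ker(∂_k) / im(∂_{k+1}) we obtain:

  H_0: rank C_0 − rank ∂_1 = 7 − 6 = 1, and the invariant factors of ∂_1 are all 1, so H_0 ≅ Z.

H_0 ≅ Z.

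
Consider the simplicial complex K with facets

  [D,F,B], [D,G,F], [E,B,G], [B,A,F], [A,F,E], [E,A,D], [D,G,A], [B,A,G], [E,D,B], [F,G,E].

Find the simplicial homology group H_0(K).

Fix the vertex order A < B < D < E < F < G and write every simplex with vertices in increasing order. Then dim K = 2 and the simplices of K are:

  0-simplices (6): A, B, D, E, F, G
  1-simplices (15): AB, AD, AE, AF, AG, BD, BE, BF, BG, DE, DF, DG, EF, EG, FG
  2-simplices (10): ABF, ABG, ADE, ADG, AEF, BDE, BDF, BEG, DFG, EFG

giving chain groups C_0 ≅ Z^6, C_1 ≅ Z^15, C_2 ≅ Z^10.

Boundary ∂_1: C_1 → C_0 is given by ∂[p,q] = [q] − [p]. For instance
  ∂AE = E − A.
The 6×15 boundary matrix has rank 5 and Smith normal form diag(1,1,1,1,1).

∂_2: C_2 → C_1 sends each 2-simplex [p,q,r] to [q,r] − [p,r] + [p,q]. For instance
  ∂DFG = FG − DG + DF,
  ∂ABG = BG − AG + AB.
The 15×10 boundary matrix has rank 10 and Smith normal form diag(1,1,1,1,1,1,1,1,1,2).

Computing H_k = (kernel of ∂_k) / (image of ∂_{k+1}):

  H_0: rank C_0 − rank ∂_1 = 6 − 5 = 1, and the invariant factors of ∂_1 are all 1, so H_0 ≅ Z.

H_0 = Z.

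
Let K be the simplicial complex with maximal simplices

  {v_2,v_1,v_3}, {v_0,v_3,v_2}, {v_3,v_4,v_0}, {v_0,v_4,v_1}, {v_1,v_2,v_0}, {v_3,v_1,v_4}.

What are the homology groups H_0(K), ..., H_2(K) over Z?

H_0 ≅ Z,  H_1 = 0,  H_2 ≅ Z.

K has 5 vertices, 9 edges, 6 triangles.
rank ∂_0 = 0, rank ∂_1 = 4 ⇒ b_0 = 5 − 0 − 4 = 1; all invariant factors of ∂_1 are 1 so no torsion. So H_0 ≅ Z.
rank ∂_1 = 4, rank ∂_2 = 5 ⇒ b_1 = 9 − 4 − 5 = 0; all invariant factors of ∂_2 are 1 so no torsion. So H_1 ≅ 0.
rank ∂_2 = 5, rank ∂_3 = 0 ⇒ b_2 = 6 − 5 − 0 = 1. So H_2 ≅ Z.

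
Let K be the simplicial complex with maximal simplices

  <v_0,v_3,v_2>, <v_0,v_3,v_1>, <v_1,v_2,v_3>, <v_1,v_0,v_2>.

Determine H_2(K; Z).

We work with the vertex ordering v_0 < v_1 < v_2 < v_3. The simplices of K, each written with vertices in increasing order, are:

  0-simplices (4): [v_0], [v_1], [v_2], [v_3]
  1-simplices (6): [v_0,v_1], [v_0,v_2], [v_0,v_3], [v_1,v_2], [v_1,v_3], [v_2,v_3]
  2-simplices (4): [v_0,v_1,v_2], [v_0,v_1,v_3], [v_0,v_2,v_3], [v_1,v_2,v_3]

giving chain groups C_0 ≅ Z^4, C_1 ≅ Z^6, C_2 ≅ Z^4.

The boundary map ∂_1: C_1 → C_0 sends each edge [p,q] (with p < q) to q − p. For instance
  ∂[v_0,v_1] = [v_1] − [v_0].
The 4×6 boundary matrix has rank 3 and Smith normal form diag(1,1,1).

Boundary ∂_2: C_2 → C_1 sends each 2-simplex [p,q,r] to [q,r] − [p,r] + [p,q]. For instance
  ∂[v_0,v_2,v_3] = [v_2,v_3] − [v_0,v_3] + [v_0,v_2],
  ∂[v_0,v_1,v_2] = [v_1,v_2] − [v_0,v_2] + [v_0,v_1].
This gives a 6×4 integer matrix of rank 3; reducing to Smith normal form yields diagonal entries (1,1,1).

Computing H_k = (kernel of ∂_k) / (image of ∂_{k+1}):

  H_2: rank ker ∂_2 − rank ∂_3 = (4 − 3) − 0 = 1, and there is no ∂_3, so H_2 ≅ Z.

(K is a triangulation of the 2-sphere S^2.)

H_2 ≅ Z.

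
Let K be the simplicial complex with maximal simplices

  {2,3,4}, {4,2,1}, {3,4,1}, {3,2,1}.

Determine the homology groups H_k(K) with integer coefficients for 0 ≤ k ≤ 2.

Fix the vertex order 1 < 2 < 3 < 4 and write every simplex with vertices in increasing order. Then dim K = 2 and the simplices of K are:

  0-simplices (4): [1], [2], [3], [4]
  1-simplices (6): [1,2], [1,3], [1,4], [2,3], [2,4], [3,4]
  2-simplices (4): [1,2,3], [1,2,4], [1,3,4], [2,3,4]

Hence C_0 ≅ Z^4, C_1 ≅ Z^6, C_2 ≅ Z^4.

The boundary map ∂_1: C_1 → C_0 is given by ∂[p,q] = [q] − [p].
The resulting 4×6 matrix has rank 3, and its Smith normal form has invariant factors (1,1,1).

∂_2: C_2 → C_1 sends each 2-simplex [p,q,r] to [q,r] − [p,r] + [p,q]. For instance
  ∂[1,2,4] = [2,4] − [1,4] + [1,2],
  ∂[2,3,4] = [3,4] − [2,4] + [2,3].
As a 6×4 matrix over Z this has rank 3, with invariant factors (1,1,1).

Now H_k = ker ∂_k / im ∂_{k+1}, so:

  H_0: rank C_0 − rank ∂_1 = 4 − 3 = 1, and the invariant factors of ∂_1 are all 1, so H_0 = Z.
  H_1: rank ker ∂_1 − rank ∂_2 = (6 − 3) − 3 = 0, and the invariant factors of ∂_2 are all 1, so H_1 = 0.
  H_2: rank ker ∂_2 − rank ∂_3 = (4 − 3) − 0 = 1, and there is no ∂_3, so H_2 = Z.

As a check, the Euler characteristic is 4 − 6 + 4 = 2, which agrees with 1 − 0 + 1 = 2.

H_0 = Z,  H_1 = 0,  H_2 = Z.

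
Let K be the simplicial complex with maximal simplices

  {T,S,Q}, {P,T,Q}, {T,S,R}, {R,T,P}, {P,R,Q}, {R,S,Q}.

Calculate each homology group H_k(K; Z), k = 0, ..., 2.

H_0 ≅ Z,  H_1 = 0,  H_2 ≅ Z.

Fix the vertex order P < Q < R < S < T and write every simplex with vertices in increasing order. Then dim K = 2 and the simplices of K are:

  0-simplices (5): P, Q, R, S, T
  1-simplices (9): PQ, PR, PT, QR, QS, QT, RS, RT, ST
  2-simplices (6): PQR, PQT, PRT, QRS, QST, RST

giving chain groups C_0 ≅ Z^5, C_1 ≅ Z^9, C_2 ≅ Z^6.

∂_1: C_1 → C_0 is given by ∂[p,q] = [q] − [p]. For instance
  ∂QS = S − Q.
As a 5×9 matrix over Z this has rank 4, with invariant factors (1,1,1,1).

∂_2: C_2 → C_1 maps a triangle to the signed sum of its edges. For instance
  ∂PRT = RT − PT + PR,
  ∂PQT = QT − PT + PQ.
The 9×6 boundary matrix has rank 5 and Smith normal form diag(1,1,1,1,1).

Computing H_k = (kernel of ∂_k) / (image of ∂_{k+1}):

  H_0: rank C_0 − rank ∂_1 = 5 − 4 = 1, and the invariant factors of ∂_1 are all 1, so H_0 ≅ Z.
  H_1: rank ker ∂_1 − rank ∂_2 = (9 − 4) − 5 = 0, and the invariant factors of ∂_2 are all 1, so H_1 ≅ 0.
  H_2: rank ker ∂_2 − rank ∂_3 = (6 − 5) − 0 = 1, and there is no ∂_3, so H_2 ≅ Z.

(K is a triangulation of the 2-sphere S^2.)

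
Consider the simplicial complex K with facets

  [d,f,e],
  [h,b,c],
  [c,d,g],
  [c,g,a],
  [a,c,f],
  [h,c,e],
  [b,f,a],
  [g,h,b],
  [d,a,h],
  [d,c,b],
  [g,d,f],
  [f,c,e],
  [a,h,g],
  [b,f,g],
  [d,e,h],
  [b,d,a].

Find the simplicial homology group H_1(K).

H_1 ≅ Z^2.

We work with the vertex ordering a < b < c < d < e < f < g < h. The simplices of K, each written with vertices in increasing order, are:

  0-simplices (8): a, b, c, d, e, f, g, h
  1-simplices (24): ab, ac, ad, af, ag, ah, bc, bd, bf, bg, bh, cd, ce, cf, cg, ch, de, df, dg, dh, ef, eh, fg, gh
  2-simplices (16): abd, abf, acf, acg, adh, agh, bcd, bch, bfg, bgh, cdg, cef, ceh, def, deh, dfg

giving chain groups C_0 ≅ Z^8, C_1 ≅ Z^24, C_2 ≅ Z^16.

Boundary ∂_1: C_1 → C_0 maps an edge to its endpoints' difference, ∂[p,q] = q − p. For instance
  ∂cg = g − c.
The 8×24 boundary matrix has rank 7 and Smith normal form diag(1,1,1,1,1,1,1).

The boundary map ∂_2: C_2 → C_1 acts by ∂[p,q,r] = [q,r] − [p,r] + [p,q]. For instance
  ∂ceh = eh − ch + ce,
  ∂dfg = fg − dg + df.
The 24×16 boundary matrix has rank 15 and Smith normal form diag(1,1,1,1,1,1,1,1,1,1,1,1,1,1,1).

Now H_k = ker ∂_k / im ∂_{k+1}, so:

  H_1: rank ker ∂_1 − rank ∂_2 = (24 − 7) − 15 = 2, and the invariant factors of ∂_2 are all 1, so H_1 ≅ Z^2.

(K is a triangulation of the torus T^2.)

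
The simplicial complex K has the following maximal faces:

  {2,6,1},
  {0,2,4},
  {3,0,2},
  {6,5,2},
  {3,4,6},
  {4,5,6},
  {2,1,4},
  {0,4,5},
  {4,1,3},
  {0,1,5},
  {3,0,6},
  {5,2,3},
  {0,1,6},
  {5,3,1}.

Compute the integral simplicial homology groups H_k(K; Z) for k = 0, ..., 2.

Order the vertices as 0 < 1 < 2 < 3 < 4 < 5 < 6. Listing each simplex with vertices in this order, K has dimension 2 with simplices:

  0-simplices (7): [0], [1], [2], [3], [4], [5], [6]
  1-simplices (21): [0,1], [0,2], [0,3], [0,4], [0,5], [0,6], [1,2], [1,3], [1,4], [1,5], [1,6], [2,3], [2,4], [2,5], [2,6], [3,4], [3,5], [3,6], [4,5], [4,6], [5,6]
  2-simplices (14): [0,1,5], [0,1,6], [0,2,3], [0,2,4], [0,3,6], [0,4,5], [1,2,4], [1,2,6], [1,3,4], [1,3,5], [2,3,5], [2,5,6], [3,4,6], [4,5,6]

Hence C_0 ≅ Z^7, C_1 ≅ Z^21, C_2 ≅ Z^14.

∂_1: C_1 → C_0 sends each edge [p,q] (with p < q) to q − p. For instance
  ∂[0,2] = [2] − [0].
As a 7×21 matrix over Z this has rank 6, with invariant factors (1,1,1,1,1,1).

Boundary ∂_2: C_2 → C_1 maps a triangle to the signed sum of its edges. For instance
  ∂[1,3,4] = [3,4] − [1,4] + [1,3],
  ∂[0,1,6] = [1,6] − [0,6] + [0,1].
The 21×14 boundary matrix has rank 13 and Smith normal form diag(1,1,1,1,1,1,1,1,1,1,1,1,1).

From H_k ≅ ker(∂_k) / im(∂_{k+1}) we obtain:

  H_0: rank C_0 − rank ∂_1 = 7 − 6 = 1, and the invariant factors of ∂_1 are all 1, so H_0 = Z.
  H_1: rank ker ∂_1 − rank ∂_2 = (21 − 6) − 13 = 2, and the invariant factors of ∂_2 are all 1, so H_1 = Z^2.
  H_2: rank ker ∂_2 − rank ∂_3 = (14 − 13) − 0 = 1, and there is no ∂_3, so H_2 = Z.

H_0 = Z,  H_1 = Z^2,  H_2 = Z.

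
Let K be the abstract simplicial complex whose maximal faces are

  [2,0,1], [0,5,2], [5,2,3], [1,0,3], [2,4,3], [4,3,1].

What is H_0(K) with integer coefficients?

H_0 ≅ Z.

Order the vertices as 0 < 1 < 2 < 3 < 4 < 5. Listing each simplex with vertices in this order, K has dimension 2 with simplices:

  0-simplices (6): [0], [1], [2], [3], [4], [5]
  1-simplices (12): [0,1], [0,2], [0,3], [0,5], [1,2], [1,3], [1,4], [2,3], [2,4], [2,5], [3,4], [3,5]
  2-simplices (6): [0,1,2], [0,1,3], [0,2,5], [1,3,4], [2,3,4], [2,3,5]

so the chain groups are C_0 ≅ Z^6, C_1 ≅ Z^12, C_2 ≅ Z^6.

∂_1: C_1 → C_0 maps an edge to its endpoints' difference, ∂[p,q] = q − p.
The 6×12 boundary matrix has rank 5 and Smith normal form diag(1,1,1,1,1).

The boundary map ∂_2: C_2 → C_1 maps a triangle to the signed sum of its edges. For instance
  ∂[0,1,2] = [1,2] − [0,2] + [0,1],
  ∂[2,3,5] = [3,5] − [2,5] + [2,3].
As a 12×6 matrix over Z this has rank 6, with invariant factors (1,1,1,1,1,1).

Now H_k = ker ∂_k / im ∂_{k+1}, so:

  H_0: rank C_0 − rank ∂_1 = 6 − 5 = 1, and the invariant factors of ∂_1 are all 1, so H_0 ≅ Z.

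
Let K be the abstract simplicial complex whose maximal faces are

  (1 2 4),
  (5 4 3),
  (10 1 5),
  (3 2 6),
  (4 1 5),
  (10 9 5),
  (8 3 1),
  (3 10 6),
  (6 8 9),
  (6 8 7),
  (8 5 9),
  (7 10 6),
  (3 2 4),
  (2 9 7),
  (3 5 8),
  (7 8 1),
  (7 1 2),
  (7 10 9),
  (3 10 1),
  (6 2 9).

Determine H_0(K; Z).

K has 10 vertices, 30 edges, 20 triangles.
rank ∂_0 = 0, rank ∂_1 = 9 ⇒ b_0 = 10 − 0 − 9 = 1; all invariant factors of ∂_1 are 1 so no torsion. So H_0 ≅ Z.

H_0 = Z.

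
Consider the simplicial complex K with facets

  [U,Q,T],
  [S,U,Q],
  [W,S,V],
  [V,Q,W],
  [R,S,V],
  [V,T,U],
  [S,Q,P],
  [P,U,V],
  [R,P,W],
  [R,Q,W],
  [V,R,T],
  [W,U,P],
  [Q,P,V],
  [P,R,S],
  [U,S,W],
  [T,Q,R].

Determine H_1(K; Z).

Order the vertices as P < Q < R < S < T < U < V < W. Listing each simplex with vertices in this order, K has dimension 2 with simplices:

  0-simplices (8): P, Q, R, S, T, U, V, W
  1-simplices (24): PQ, PR, PS, PU, PV, PW, QR, QS, QT, QU, QV, QW, RS, RT, RV, RW, SU, SV, SW, TU, TV, UV, UW, VW
  2-simplices (16): PQS, PQV, PRS, PRW, PUV, PUW, QRT, QRW, QSU, QTU, QVW, RSV, RTV, SUW, SVW, TUV

giving chain groups C_0 ≅ Z^8, C_1 ≅ Z^24, C_2 ≅ Z^16.

Boundary ∂_1: C_1 → C_0 maps an edge to its endpoints' difference, ∂[p,q] = q − p. For instance
  ∂QR = R − Q.
The 8×24 boundary matrix has rank 7 and Smith normal form diag(1,1,1,1,1,1,1).

∂_2: C_2 → C_1 acts by ∂[p,q,r] = [q,r] − [p,r] + [p,q]. For instance
  ∂SUW = UW − SW + SU,
  ∂SVW = VW − SW + SV.
The 24×16 boundary matrix has rank 15 and Smith normal form diag(1,1,1,1,1,1,1,1,1,1,1,1,1,1,1).

Reading off H_k = ker ∂_k / im ∂_{k+1}:

  H_1: rank ker ∂_1 − rank ∂_2 = (24 − 7) − 15 = 2, and the invariant factors of ∂_2 are all 1, so H_1 = Z^2.

(K is a triangulation of the torus T^2.)

H_1 = Z^2.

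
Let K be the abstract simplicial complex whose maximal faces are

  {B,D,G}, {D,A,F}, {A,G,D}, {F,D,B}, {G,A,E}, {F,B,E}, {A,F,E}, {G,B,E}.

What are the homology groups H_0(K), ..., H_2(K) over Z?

H_0 = Z,  H_1 = 0,  H_2 = Z.

Take the total order A < B < D < E < F < G on the vertex set. Then K (dimension 2) consists of the simplices:

  0-simplices (6): A, B, D, E, F, G
  1-simplices (12): AD, AE, AF, AG, BD, BE, BF, BG, DF, DG, EF, EG
  2-simplices (8): ADF, ADG, AEF, AEG, BDF, BDG, BEF, BEG

so the chain groups are C_0 ≅ Z^6, C_1 ≅ Z^12, C_2 ≅ Z^8.

The boundary map ∂_1: C_1 → C_0 is given by ∂[p,q] = [q] − [p].
As a 6×12 matrix over Z this has rank 5, with invariant factors (1,1,1,1,1).

The boundary map ∂_2: C_2 → C_1 maps a triangle to the signed sum of its edges. For instance
  ∂AEF = EF − AF + AE,
  ∂BDF = DF − BF + BD.
As a 12×8 matrix over Z this has rank 7, with invariant factors (1,1,1,1,1,1,1).

Computing H_k = (kernel of ∂_k) / (image of ∂_{k+1}):

  H_0: rank C_0 − rank ∂_1 = 6 − 5 = 1, and the invariant factors of ∂_1 are all 1, so H_0 ≅ Z.
  H_1: rank ker ∂_1 − rank ∂_2 = (12 − 5) − 7 = 0, and the invariant factors of ∂_2 are all 1, so H_1 ≅ 0.
  H_2: rank ker ∂_2 − rank ∂_3 = (8 − 7) − 0 = 1, and there is no ∂_3, so H_2 ≅ Z.

As a check, the Euler characteristic is 6 − 12 + 8 = 2, which agrees with 1 − 0 + 1 = 2.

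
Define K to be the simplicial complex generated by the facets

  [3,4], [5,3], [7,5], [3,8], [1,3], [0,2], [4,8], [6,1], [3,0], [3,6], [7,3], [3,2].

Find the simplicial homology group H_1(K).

Order the vertices as 0 < 1 < 2 < 3 < 4 < 5 < 6 < 7 < 8. Listing each simplex with vertices in this order, K has dimension 1 with simplices:

  0-simplices (9): [0], [1], [2], [3], [4], [5], [6], [7], [8]
  1-simplices (12): [0,2], [0,3], [1,3], [1,6], [2,3], [3,4], [3,5], [3,6], [3,7], [3,8], [4,8], [5,7]

giving chain groups C_0 ≅ Z^9, C_1 ≅ Z^12.

The boundary map ∂_1: C_1 → C_0 sends each edge [p,q] (with p < q) to q − p. For instance
  ∂[3,6] = [6] − [3].
As a 9×12 matrix over Z this has rank 8, with invariant factors (1,1,1,1,1,1,1,1).

Computing H_k = (kernel of ∂_k) / (image of ∂_{k+1}):

  H_1: rank ker ∂_1 − rank ∂_2 = (12 − 8) − 0 = 4, and there is no ∂_2, so H_1 = Z^4.

H_1 = Z^4.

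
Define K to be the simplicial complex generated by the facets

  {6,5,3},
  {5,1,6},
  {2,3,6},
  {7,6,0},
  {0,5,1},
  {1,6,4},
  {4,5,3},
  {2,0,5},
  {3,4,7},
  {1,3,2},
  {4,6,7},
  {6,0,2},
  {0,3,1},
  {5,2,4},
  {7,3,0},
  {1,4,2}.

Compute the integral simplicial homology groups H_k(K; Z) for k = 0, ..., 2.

Order the vertices as 0 < 1 < 2 < 3 < 4 < 5 < 6 < 7. Listing each simplex with vertices in this order, K has dimension 2 with simplices:

  0-simplices (8): [0], [1], [2], [3], [4], [5], [6], [7]
  1-simplices (24): (24 of them)
  2-simplices (16): [0,1,3], [0,1,5], [0,2,5], [0,2,6], [0,3,7], [0,6,7], [1,2,3], [1,2,4], [1,4,6], [1,5,6], [2,3,6], [2,4,5], [3,4,5], [3,4,7], [3,5,6], [4,6,7]

giving chain groups C_0 ≅ Z^8, C_1 ≅ Z^24, C_2 ≅ Z^16.

∂_1: C_1 → C_0 sends each edge [p,q] (with p < q) to q − p.
The 8×24 boundary matrix has rank 7 and Smith normal form diag(1,1,1,1,1,1,1).

Boundary ∂_2: C_2 → C_1 sends each 2-simplex [p,q,r] to [q,r] − [p,r] + [p,q]. For instance
  ∂[3,5,6] = [5,6] − [3,6] + [3,5],
  ∂[0,2,6] = [2,6] − [0,6] + [0,2].
The 24×16 boundary matrix has rank 15 and Smith normal form diag(1,1,1,1,1,1,1,1,1,1,1,1,1,1,1).

Computing H_k = (kernel of ∂_k) / (image of ∂_{k+1}):

  H_0: rank C_0 − rank ∂_1 = 8 − 7 = 1, and the invariant factors of ∂_1 are all 1, so H_0 ≅ Z.
  H_1: rank ker ∂_1 − rank ∂_2 = (24 − 7) − 15 = 2, and the invariant factors of ∂_2 are all 1, so H_1 ≅ Z^2.
  H_2: rank ker ∂_2 − rank ∂_3 = (16 − 15) − 0 = 1, and there is no ∂_3, so H_2 ≅ Z.

H_0 ≅ Z,  H_1 ≅ Z^2,  H_2 ≅ Z.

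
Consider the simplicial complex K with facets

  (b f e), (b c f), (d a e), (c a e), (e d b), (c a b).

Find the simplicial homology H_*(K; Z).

H_0 ≅ Z,  H_1 ≅ Z,  H_2 = 0.

Order the vertices as a < b < c < d < e < f. Listing each simplex with vertices in this order, K has dimension 2 with simplices:

  0-simplices (6): a, b, c, d, e, f
  1-simplices (12): ab, ac, ad, ae, bc, bd, be, bf, ce, cf, de, ef
  2-simplices (6): abc, ace, ade, bcf, bde, bef

so the chain groups are C_0 ≅ Z^6, C_1 ≅ Z^12, C_2 ≅ Z^6.

The boundary map ∂_1: C_1 → C_0 maps an edge to its endpoints' difference, ∂[p,q] = q − p. For instance
  ∂ac = c − a.
The resulting 6×12 matrix has rank 5, and its Smith normal form has invariant factors (1,1,1,1,1).

∂_2: C_2 → C_1 sends each 2-simplex [p,q,r] to [q,r] − [p,r] + [p,q]. For instance
  ∂bde = de − be + bd,
  ∂bef = ef − bf + be.
The 12×6 boundary matrix has rank 6 and Smith normal form diag(1,1,1,1,1,1).

From H_k ≅ ker(∂_k) / im(∂_{k+1}) we obtain:

  H_0: rank C_0 − rank ∂_1 = 6 − 5 = 1, and the invariant factors of ∂_1 are all 1, so H_0 = Z.
  H_1: rank ker ∂_1 − rank ∂_2 = (12 − 5) − 6 = 1, and the invariant factors of ∂_2 are all 1, so H_1 = Z.
  H_2: rank ker ∂_2 − rank ∂_3 = (6 − 6) − 0 = 0, and there is no ∂_3, so H_2 = 0.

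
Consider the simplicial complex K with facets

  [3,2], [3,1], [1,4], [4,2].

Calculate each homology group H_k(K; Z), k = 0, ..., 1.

Take the total order 1 < 2 < 3 < 4 on the vertex set. Then K (dimension 1) consists of the simplices:

  0-simplices (4): [1], [2], [3], [4]
  1-simplices (4): [1,3], [1,4], [2,3], [2,4]

giving chain groups C_0 ≅ Z^4, C_1 ≅ Z^4.

∂_1: C_1 → C_0 sends each edge [p,q] (with p < q) to q − p. For instance
  ∂[1,3] = [3] − [1].
The resulting 4×4 matrix has rank 3, and its Smith normal form has invariant factors (1,1,1).

Now H_k = ker ∂_k / im ∂_{k+1}, so:

  H_0: rank C_0 − rank ∂_1 = 4 − 3 = 1, and the invariant factors of ∂_1 are all 1, so H_0 ≅ Z.
  H_1: rank ker ∂_1 − rank ∂_2 = (4 − 3) − 0 = 1, and there is no ∂_2, so H_1 ≅ Z.

As a check, the Euler characteristic is 4 − 4 = 0, which agrees with 1 − 1 = 0.
(K is a triangulation of the circle S^1.)

H_0 ≅ Z,  H_1 ≅ Z.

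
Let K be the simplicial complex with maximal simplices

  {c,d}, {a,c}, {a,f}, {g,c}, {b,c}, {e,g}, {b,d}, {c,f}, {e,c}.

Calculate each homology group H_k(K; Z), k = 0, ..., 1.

We work with the vertex ordering a < b < c < d < e < f < g. The simplices of K, each written with vertices in increasing order, are:

  0-simplices (7): a, b, c, d, e, f, g
  1-simplices (9): ac, af, bc, bd, cd, ce, cf, cg, eg

giving chain groups C_0 ≅ Z^7, C_1 ≅ Z^9.

The boundary map ∂_1: C_1 → C_0 maps an edge to its endpoints' difference, ∂[p,q] = q − p. For instance
  ∂cd = d − c.
As a 7×9 matrix over Z this has rank 6, with invariant factors (1,1,1,1,1,1).

Reading off H_k = ker ∂_k / im ∂_{k+1}:

  H_0: rank C_0 − rank ∂_1 = 7 − 6 = 1, and the invariant factors of ∂_1 are all 1, so H_0 = Z.
  H_1: rank ker ∂_1 − rank ∂_2 = (9 − 6) − 0 = 3, and there is no ∂_2, so H_1 = Z^3.

As a check, the Euler characteristic is 7 − 9 = -2, which agrees with 1 − 3 = -2.

H_0 = Z,  H_1 = Z^3.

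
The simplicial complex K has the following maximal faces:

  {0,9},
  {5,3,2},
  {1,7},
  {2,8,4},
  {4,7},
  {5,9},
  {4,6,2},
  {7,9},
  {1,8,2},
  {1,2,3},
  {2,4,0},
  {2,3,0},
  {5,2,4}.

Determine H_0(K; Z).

H_0 ≅ Z.

Fix the vertex order 0 < 1 < 2 < 3 < 4 < 5 < 6 < 7 < 8 < 9 and write every simplex with vertices in increasing order. Then dim K = 2 and the simplices of K are:

  0-simplices (10): [0], [1], [2], [3], [4], [5], [6], [7], [8], [9]
  1-simplices (20): [0,2], [0,3], [0,4], [0,9], [1,2], [1,3], [1,7], [1,8], [2,3], [2,4], [2,5], [2,6], [2,8], [3,5], [4,5], [4,6], [4,7], [4,8], [5,9], [7,9]
  2-simplices (8): [0,2,3], [0,2,4], [1,2,3], [1,2,8], [2,3,5], [2,4,5], [2,4,6], [2,4,8]

giving chain groups C_0 ≅ Z^10, C_1 ≅ Z^20, C_2 ≅ Z^8.

The boundary map ∂_1: C_1 → C_0 maps an edge to its endpoints' difference, ∂[p,q] = q − p. For instance
  ∂[2,3] = [3] − [2].
As a 10×20 matrix over Z this has rank 9, with invariant factors (1,1,1,1,1,1,1,1,1).

The boundary map ∂_2: C_2 → C_1 sends each 2-simplex [p,q,r] to [q,r] − [p,r] + [p,q]. For instance
  ∂[2,4,8] = [4,8] − [2,8] + [2,4],
  ∂[2,4,6] = [4,6] − [2,6] + [2,4].
As a 20×8 matrix over Z this has rank 8, with invariant factors (1,1,1,1,1,1,1,1).

Reading off H_k = ker ∂_k / im ∂_{k+1}:

  H_0: rank C_0 − rank ∂_1 = 10 − 9 = 1, and the invariant factors of ∂_1 are all 1, so H_0 = Z.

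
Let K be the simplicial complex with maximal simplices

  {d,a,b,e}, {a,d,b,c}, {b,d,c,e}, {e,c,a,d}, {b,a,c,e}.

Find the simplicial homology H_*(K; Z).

H_0 ≅ Z,  H_1 = 0,  H_2 = 0,  H_3 ≅ Z.

K has 5 vertices, 10 edges, 10 triangles, 5 3-simplices.
rank ∂_0 = 0, rank ∂_1 = 4 ⇒ b_0 = 5 − 0 − 4 = 1; all invariant factors of ∂_1 are 1 so no torsion. So H_0 = Z.
rank ∂_1 = 4, rank ∂_2 = 6 ⇒ b_1 = 10 − 4 − 6 = 0; all invariant factors of ∂_2 are 1 so no torsion. So H_1 = 0.
rank ∂_2 = 6, rank ∂_3 = 4 ⇒ b_2 = 10 − 6 − 4 = 0; all invariant factors of ∂_3 are 1 so no torsion. So H_2 = 0.
rank ∂_3 = 4, rank ∂_4 = 0 ⇒ b_3 = 5 − 4 − 0 = 1. So H_3 = Z.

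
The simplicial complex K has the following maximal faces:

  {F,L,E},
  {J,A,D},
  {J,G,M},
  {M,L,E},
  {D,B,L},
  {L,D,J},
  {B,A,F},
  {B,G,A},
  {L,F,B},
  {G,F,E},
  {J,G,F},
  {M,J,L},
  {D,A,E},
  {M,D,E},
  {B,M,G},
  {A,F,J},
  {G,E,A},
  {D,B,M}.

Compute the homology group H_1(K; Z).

H_1 = Z × Z/2.

Order the vertices as A < B < D < E < F < G < J < L < M. Listing each simplex with vertices in this order, K has dimension 2 with simplices:

  0-simplices (9): A, B, D, E, F, G, J, L, M
  1-simplices (27): AB, AD, AE, AF, AG, AJ, BD, BF, BG, BL, BM, DE, DJ, DL, DM, EF, EG, EL, EM, FG, FJ, FL, GJ, GM, JL, JM, LM
  2-simplices (18): ABF, ABG, ADE, ADJ, AEG, AFJ, BDL, BDM, BFL, BGM, DEM, DJL, EFG, EFL, ELM, FGJ, GJM, JLM

Hence C_0 ≅ Z^9, C_1 ≅ Z^27, C_2 ≅ Z^18.

∂_1: C_1 → C_0 is given by ∂[p,q] = [q] − [p]. For instance
  ∂DM = M − D.
As a 9×27 matrix over Z this has rank 8, with invariant factors (1,1,1,1,1,1,1,1).

∂_2: C_2 → C_1 sends each 2-simplex [p,q,r] to [q,r] − [p,r] + [p,q]. For instance
  ∂BDM = DM − BM + BD,
  ∂EFG = FG − EG + EF.
The 27×18 boundary matrix has rank 18 and Smith normal form diag(1,1,1,1,1,1,1,1,1,1,1,1,1,1,1,1,1,2).

From H_k ≅ ker(∂_k) / im(∂_{k+1}) we obtain:

  H_1: rank ker ∂_1 − rank ∂_2 = (27 − 8) − 18 = 1, and ∂_2 has invariant factor 2 > 1, so H_1 = Z × Z/2.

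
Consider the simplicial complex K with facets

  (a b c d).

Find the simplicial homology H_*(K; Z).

Take the total order a < b < c < d on the vertex set. Then K (dimension 3) consists of the simplices:

  0-simplices (4): a, b, c, d
  1-simplices (6): ab, ac, ad, bc, bd, cd
  2-simplices (4): abc, abd, acd, bcd
  3-simplices (1): abcd

so the chain groups are C_0 ≅ Z^4, C_1 ≅ Z^6, C_2 ≅ Z^4, C_3 ≅ Z^1.

∂_1: C_1 → C_0 sends each edge [p,q] (with p < q) to q − p. For instance
  ∂bd = d − b.
The 4×6 boundary matrix has rank 3 and Smith normal form diag(1,1,1).

The boundary map ∂_2: C_2 → C_1 maps a triangle to the signed sum of its edges. For instance
  ∂abc = bc − ac + ab,
  ∂abd = bd − ad + ab.
This gives a 6×4 integer matrix of rank 3; reducing to Smith normal form yields diagonal entries (1,1,1).

∂_3: C_3 → C_2 sends each 3-simplex σ to the alternating sum Σ_i (−1)^i (σ with its i-th vertex removed). For instance
  ∂abcd = bcd − acd + abd − abc.
This gives a 4×1 integer matrix of rank 1; reducing to Smith normal form yields diagonal entries (1).

Computing H_k = (kernel of ∂_k) / (image of ∂_{k+1}):

  H_0: rank C_0 − rank ∂_1 = 4 − 3 = 1, and the invariant factors of ∂_1 are all 1, so H_0 = Z.
  H_1: rank ker ∂_1 − rank ∂_2 = (6 − 3) − 3 = 0, and the invariant factors of ∂_2 are all 1, so H_1 = 0.
  H_2: rank ker ∂_2 − rank ∂_3 = (4 − 3) − 1 = 0, and the invariant factors of ∂_3 are all 1, so H_2 = 0.
  H_3: rank ker ∂_3 − rank ∂_4 = (1 − 1) − 0 = 0, and there is no ∂_4, so H_3 = 0.

(K is a triangulation of the 3-simplex.)

H_0 ≅ Z,  H_1 = 0,  H_2 = 0,  H_3 = 0.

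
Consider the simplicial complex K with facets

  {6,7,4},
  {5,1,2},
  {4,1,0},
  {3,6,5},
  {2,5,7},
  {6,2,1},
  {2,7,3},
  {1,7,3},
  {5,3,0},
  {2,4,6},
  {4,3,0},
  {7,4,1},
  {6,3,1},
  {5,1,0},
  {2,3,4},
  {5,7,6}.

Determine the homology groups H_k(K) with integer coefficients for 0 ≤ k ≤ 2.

H_0 ≅ Z,  H_1 ≅ Z^2,  H_2 ≅ Z.

Take the total order 0 < 1 < 2 < 3 < 4 < 5 < 6 < 7 on the vertex set. Then K (dimension 2) consists of the simplices:

  0-simplices (8): [0], [1], [2], [3], [4], [5], [6], [7]
  1-simplices (24): (24 of them)
  2-simplices (16): [0,1,4], [0,1,5], [0,3,4], [0,3,5], [1,2,5], [1,2,6], [1,3,6], [1,3,7], [1,4,7], [2,3,4], [2,3,7], [2,4,6], [2,5,7], [3,5,6], [4,6,7], [5,6,7]

Hence C_0 ≅ Z^8, C_1 ≅ Z^24, C_2 ≅ Z^16.

∂_1: C_1 → C_0 sends each edge [p,q] (with p < q) to q − p. For instance
  ∂[1,6] = [6] − [1].
As a 8×24 matrix over Z this has rank 7, with invariant factors (1,1,1,1,1,1,1).

The boundary map ∂_2: C_2 → C_1 maps a triangle to the signed sum of its edges. For instance
  ∂[0,1,5] = [1,5] − [0,5] + [0,1],
  ∂[0,3,4] = [3,4] − [0,4] + [0,3].
The resulting 24×16 matrix has rank 15, and its Smith normal form has invariant factors (1,1,1,1,1,1,1,1,1,1,1,1,1,1,1).

Reading off H_k = ker ∂_k / im ∂_{k+1}:

  H_0: rank C_0 − rank ∂_1 = 8 − 7 = 1, and the invariant factors of ∂_1 are all 1, so H_0 ≅ Z.
  H_1: rank ker ∂_1 − rank ∂_2 = (24 − 7) − 15 = 2, and the invariant factors of ∂_2 are all 1, so H_1 ≅ Z^2.
  H_2: rank ker ∂_2 − rank ∂_3 = (16 − 15) − 0 = 1, and there is no ∂_3, so H_2 ≅ Z.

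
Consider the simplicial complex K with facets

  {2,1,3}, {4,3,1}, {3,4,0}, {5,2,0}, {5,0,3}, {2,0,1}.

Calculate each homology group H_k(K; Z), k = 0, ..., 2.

H_0 = Z,  H_1 = Z,  H_2 = 0.

Order the vertices as 0 < 1 < 2 < 3 < 4 < 5. Listing each simplex with vertices in this order, K has dimension 2 with simplices:

  0-simplices (6): [0], [1], [2], [3], [4], [5]
  1-simplices (12): [0,1], [0,2], [0,3], [0,4], [0,5], [1,2], [1,3], [1,4], [2,3], [2,5], [3,4], [3,5]
  2-simplices (6): [0,1,2], [0,2,5], [0,3,4], [0,3,5], [1,2,3], [1,3,4]

so the chain groups are C_0 ≅ Z^6, C_1 ≅ Z^12, C_2 ≅ Z^6.

Boundary ∂_1: C_1 → C_0 sends each edge [p,q] (with p < q) to q − p.
This gives a 6×12 integer matrix of rank 5; reducing to Smith normal form yields diagonal entries (1,1,1,1,1).

Boundary ∂_2: C_2 → C_1 acts by ∂[p,q,r] = [q,r] − [p,r] + [p,q]. For instance
  ∂[1,2,3] = [2,3] − [1,3] + [1,2],
  ∂[0,3,4] = [3,4] − [0,4] + [0,3].
The 12×6 boundary matrix has rank 6 and Smith normal form diag(1,1,1,1,1,1).

Now H_k = ker ∂_k / im ∂_{k+1}, so:

  H_0: rank C_0 − rank ∂_1 = 6 − 5 = 1, and the invariant factors of ∂_1 are all 1, so H_0 ≅ Z.
  H_1: rank ker ∂_1 − rank ∂_2 = (12 − 5) − 6 = 1, and the invariant factors of ∂_2 are all 1, so H_1 ≅ Z.
  H_2: rank ker ∂_2 − rank ∂_3 = (6 − 6) − 0 = 0, and there is no ∂_3, so H_2 ≅ 0.

As a check, the Euler characteristic is 6 − 12 + 6 = 0, which agrees with 1 − 1 + 0 = 0.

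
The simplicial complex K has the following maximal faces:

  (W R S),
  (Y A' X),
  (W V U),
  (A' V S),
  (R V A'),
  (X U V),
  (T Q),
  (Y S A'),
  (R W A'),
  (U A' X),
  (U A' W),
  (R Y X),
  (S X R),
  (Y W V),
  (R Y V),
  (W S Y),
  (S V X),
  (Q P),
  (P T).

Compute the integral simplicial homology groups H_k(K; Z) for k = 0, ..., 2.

H_0 = Z^2,  H_1 = Z^3,  H_2 = Z.

Order the vertices as P < Q < R < S < T < U < V < W < X < Y < A'. Listing each simplex with vertices in this order, K has dimension 2 with simplices:

  0-simplices (11): [P], [Q], [R], [S], [T], [U], [V], [W], [X], [Y], [A']
  1-simplices (27): (27 of them)
  2-simplices (16): [R,S,W], [R,S,X], [R,V,Y], [R,V,A'], [R,W,A'], [R,X,Y], [S,V,X], [S,V,A'], [S,W,Y], [S,Y,A'], [U,V,W], [U,V,X], [U,W,A'], [U,X,A'], [V,W,Y], [X,Y,A']

Hence C_0 ≅ Z^11, C_1 ≅ Z^27, C_2 ≅ Z^16.

∂_1: C_1 → C_0 is given by ∂[p,q] = [q] − [p]. For instance
  ∂[S,A'] = [A'] − [S].
The 11×27 boundary matrix has rank 9 and Smith normal form diag(1,1,1,1,1,1,1,1,1).

The boundary map ∂_2: C_2 → C_1 sends each 2-simplex [p,q,r] to [q,r] − [p,r] + [p,q]. For instance
  ∂[R,W,A'] = [W,A'] − [R,A'] + [R,W],
  ∂[S,V,A'] = [V,A'] − [S,A'] + [S,V].
The 27×16 boundary matrix has rank 15 and Smith normal form diag(1,1,1,1,1,1,1,1,1,1,1,1,1,1,1).

Reading off H_k = ker ∂_k / im ∂_{k+1}:

  H_0: rank C_0 − rank ∂_1 = 11 − 9 = 2, and the invariant factors of ∂_1 are all 1, so H_0 = Z^2.
  H_1: rank ker ∂_1 − rank ∂_2 = (27 − 9) − 15 = 3, and the invariant factors of ∂_2 are all 1, so H_1 = Z^3.
  H_2: rank ker ∂_2 − rank ∂_3 = (16 − 15) − 0 = 1, and there is no ∂_3, so H_2 = Z.

(K is a triangulation of the disjoint union of the circle S^1 and the torus T^2.)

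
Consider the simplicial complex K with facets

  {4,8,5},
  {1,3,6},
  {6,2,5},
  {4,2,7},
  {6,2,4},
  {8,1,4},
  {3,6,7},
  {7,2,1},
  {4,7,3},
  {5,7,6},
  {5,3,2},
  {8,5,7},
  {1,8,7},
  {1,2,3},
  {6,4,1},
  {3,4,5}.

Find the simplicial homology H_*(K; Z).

H_0 ≅ Z,  H_1 ≅ Z^2,  H_2 ≅ Z.

Order the vertices as 1 < 2 < 3 < 4 < 5 < 6 < 7 < 8. Listing each simplex with vertices in this order, K has dimension 2 with simplices:

  0-simplices (8): [1], [2], [3], [4], [5], [6], [7], [8]
  1-simplices (24): (24 of them)
  2-simplices (16): [1,2,3], [1,2,7], [1,3,6], [1,4,6], [1,4,8], [1,7,8], [2,3,5], [2,4,6], [2,4,7], [2,5,6], [3,4,5], [3,4,7], [3,6,7], [4,5,8], [5,6,7], [5,7,8]

Hence C_0 ≅ Z^8, C_1 ≅ Z^24, C_2 ≅ Z^16.

The boundary map ∂_1: C_1 → C_0 maps an edge to its endpoints' difference, ∂[p,q] = q − p. For instance
  ∂[4,5] = [5] − [4].
This gives a 8×24 integer matrix of rank 7; reducing to Smith normal form yields diagonal entries (1,1,1,1,1,1,1).

∂_2: C_2 → C_1 maps a triangle to the signed sum of its edges. For instance
  ∂[1,2,7] = [2,7] − [1,7] + [1,2],
  ∂[1,2,3] = [2,3] − [1,3] + [1,2].
This gives a 24×16 integer matrix of rank 15; reducing to Smith normal form yields diagonal entries (1,1,1,1,1,1,1,1,1,1,1,1,1,1,1).

Computing H_k = (kernel of ∂_k) / (image of ∂_{k+1}):

  H_0: rank C_0 − rank ∂_1 = 8 − 7 = 1, and the invariant factors of ∂_1 are all 1, so H_0 = Z.
  H_1: rank ker ∂_1 − rank ∂_2 = (24 − 7) − 15 = 2, and the invariant factors of ∂_2 are all 1, so H_1 = Z^2.
  H_2: rank ker ∂_2 − rank ∂_3 = (16 − 15) − 0 = 1, and there is no ∂_3, so H_2 = Z.

(K is a triangulation of the torus T^2.)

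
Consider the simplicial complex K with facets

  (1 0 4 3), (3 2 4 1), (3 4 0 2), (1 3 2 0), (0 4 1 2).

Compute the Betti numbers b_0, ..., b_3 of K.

K has 5 vertices, 10 edges, 10 triangles, 5 3-simplices.
rank ∂_0 = 0, rank ∂_1 = 4 ⇒ b_0 = 5 − 0 − 4 = 1; all invariant factors of ∂_1 are 1 so no torsion. So H_0 = Z.
rank ∂_1 = 4, rank ∂_2 = 6 ⇒ b_1 = 10 − 4 − 6 = 0; all invariant factors of ∂_2 are 1 so no torsion. So H_1 = 0.
rank ∂_2 = 6, rank ∂_3 = 4 ⇒ b_2 = 10 − 6 − 4 = 0; all invariant factors of ∂_3 are 1 so no torsion. So H_2 = 0.
rank ∂_3 = 4, rank ∂_4 = 0 ⇒ b_3 = 5 − 4 − 0 = 1. So H_3 = Z.

b_0 = 1, b_1 = 0, b_2 = 0, b_3 = 1.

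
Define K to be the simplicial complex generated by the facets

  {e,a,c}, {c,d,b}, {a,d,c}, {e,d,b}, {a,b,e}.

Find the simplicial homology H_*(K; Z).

Fix the vertex order a < b < c < d < e and write every simplex with vertices in increasing order. Then dim K = 2 and the simplices of K are:

  0-simplices (5): a, b, c, d, e
  1-simplices (10): ab, ac, ad, ae, bc, bd, be, cd, ce, de
  2-simplices (5): abe, acd, ace, bcd, bde

giving chain groups C_0 ≅ Z^5, C_1 ≅ Z^10, C_2 ≅ Z^5.

Boundary ∂_1: C_1 → C_0 sends each edge [p,q] (with p < q) to q − p. For instance
  ∂ac = c − a.
As a 5×10 matrix over Z this has rank 4, with invariant factors (1,1,1,1).

The boundary map ∂_2: C_2 → C_1 acts by ∂[p,q,r] = [q,r] − [p,r] + [p,q]. For instance
  ∂abe = be − ae + ab,
  ∂ace = ce − ae + ac.
This gives a 10×5 integer matrix of rank 5; reducing to Smith normal form yields diagonal entries (1,1,1,1,1).

Computing H_k = (kernel of ∂_k) / (image of ∂_{k+1}):

  H_0: rank C_0 − rank ∂_1 = 5 − 4 = 1, and the invariant factors of ∂_1 are all 1, so H_0 = Z.
  H_1: rank ker ∂_1 − rank ∂_2 = (10 − 4) − 5 = 1, and the invariant factors of ∂_2 are all 1, so H_1 = Z.
  H_2: rank ker ∂_2 − rank ∂_3 = (5 − 5) − 0 = 0, and there is no ∂_3, so H_2 = 0.

H_0 = Z,  H_1 = Z,  H_2 = 0.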